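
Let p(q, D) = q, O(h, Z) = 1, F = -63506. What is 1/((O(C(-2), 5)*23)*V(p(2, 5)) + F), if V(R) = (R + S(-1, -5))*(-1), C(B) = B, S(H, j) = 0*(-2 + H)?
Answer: -1/63552 ≈ -1.5735e-5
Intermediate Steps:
S(H, j) = 0
V(R) = -R (V(R) = (R + 0)*(-1) = R*(-1) = -R)
1/((O(C(-2), 5)*23)*V(p(2, 5)) + F) = 1/((1*23)*(-1*2) - 63506) = 1/(23*(-2) - 63506) = 1/(-46 - 63506) = 1/(-63552) = -1/63552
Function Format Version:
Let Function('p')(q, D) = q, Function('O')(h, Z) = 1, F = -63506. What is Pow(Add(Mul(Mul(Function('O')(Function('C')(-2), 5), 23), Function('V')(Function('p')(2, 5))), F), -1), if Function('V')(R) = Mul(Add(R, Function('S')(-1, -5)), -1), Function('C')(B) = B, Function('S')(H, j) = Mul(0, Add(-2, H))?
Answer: Rational(-1, 63552) ≈ -1.5735e-5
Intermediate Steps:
Function('S')(H, j) = 0
Function('V')(R) = Mul(-1, R) (Function('V')(R) = Mul(Add(R, 0), -1) = Mul(R, -1) = Mul(-1, R))
Pow(Add(Mul(Mul(Function('O')(Function('C')(-2), 5), 23), Function('V')(Function('p')(2, 5))), F), -1) = Pow(Add(Mul(Mul(1, 23), Mul(-1, 2)), -63506), -1) = Pow(Add(Mul(23, -2), -63506), -1) = Pow(Add(-46, -63506), -1) = Pow(-63552, -1) = Rational(-1, 63552)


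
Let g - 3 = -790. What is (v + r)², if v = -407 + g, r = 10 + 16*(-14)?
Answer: 1982464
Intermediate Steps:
g = -787 (g = 3 - 790 = -787)
r = -214 (r = 10 - 224 = -214)
v = -1194 (v = -407 - 787 = -1194)
(v + r)² = (-1194 - 214)² = (-1408)² = 1982464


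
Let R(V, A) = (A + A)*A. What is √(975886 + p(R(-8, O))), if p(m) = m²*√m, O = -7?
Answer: √(975886 + 67228*√2) ≈ 1034.9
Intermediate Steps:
R(V, A) = 2*A² (R(V, A) = (2*A)*A = 2*A²)
p(m) = m^(5/2)
√(975886 + p(R(-8, O))) = √(975886 + (2*(-7)²)^(5/2)) = √(975886 + (2*49)^(5/2)) = √(975886 + 98^(5/2)) = √(975886 + 67228*√2)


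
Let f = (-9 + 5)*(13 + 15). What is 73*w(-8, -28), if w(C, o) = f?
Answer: -8176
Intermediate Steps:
f = -112 (f = -4*28 = -112)
w(C, o) = -112
73*w(-8, -28) = 73*(-112) = -8176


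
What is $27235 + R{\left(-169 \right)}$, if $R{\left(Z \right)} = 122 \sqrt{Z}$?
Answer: $27235 + 1586 i \approx 27235.0 + 1586.0 i$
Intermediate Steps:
$27235 + R{\left(-169 \right)} = 27235 + 122 \sqrt{-169} = 27235 + 122 \cdot 13 i = 27235 + 1586 i$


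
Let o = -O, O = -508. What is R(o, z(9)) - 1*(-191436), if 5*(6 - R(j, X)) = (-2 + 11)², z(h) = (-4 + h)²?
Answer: 957129/5 ≈ 1.9143e+5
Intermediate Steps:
o = 508 (o = -1*(-508) = 508)
R(j, X) = -51/5 (R(j, X) = 6 - (-2 + 11)²/5 = 6 - ⅕*9² = 6 - ⅕*81 = 6 - 81/5 = -51/5)
R(o, z(9)) - 1*(-191436) = -51/5 - 1*(-191436) = -51/5 + 191436 = 957129/5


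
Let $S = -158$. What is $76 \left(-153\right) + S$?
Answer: $-11786$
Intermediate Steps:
$76 \left(-153\right) + S = 76 \left(-153\right) - 158 = -11628 - 158 = -11786$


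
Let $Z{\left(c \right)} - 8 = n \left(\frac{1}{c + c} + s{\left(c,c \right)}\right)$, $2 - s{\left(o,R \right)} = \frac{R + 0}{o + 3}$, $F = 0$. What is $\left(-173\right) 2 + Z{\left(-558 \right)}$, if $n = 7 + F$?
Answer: $- \frac{68347367}{206460} \approx -331.04$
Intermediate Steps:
$n = 7$ ($n = 7 + 0 = 7$)
$s{\left(o,R \right)} = 2 - \frac{R}{3 + o}$ ($s{\left(o,R \right)} = 2 - \frac{R + 0}{o + 3} = 2 - \frac{R}{3 + o}$)
$Z{\left(c \right)} = 8 + \frac{7}{2 c} + \frac{7 \left(6 + c\right)}{3 + c}$ ($Z{\left(c \right)} = 8 + 7 \left(\frac{1}{c + c} + \frac{6 - c + 2 c}{3 + c}\right) = 8 + 7 \left(\frac{1}{2 c} + \frac{6 + c}{3 + c}\right) = 8 + \left(\frac{7}{2 c} + \frac{7 \left(6 + c\right)}{3 + c}\right) = 8 + \frac{7}{2 c} + \frac{7 \left(6 + c\right)}{3 + c}$)
$\left(-173\right) 2 + Z{\left(-558 \right)} = \left(-173\right) 2 + \frac{21 + 30 \left(-558\right)^{2} + 139 \left(-558\right)}{2 \left(-558\right) \left(3 - 558\right)} = -346 + \frac{1}{2} \left(- \frac{1}{558}\right) \frac{1}{-555} \left(21 + 30 \cdot 311364 - 77562\right) = -346 + \frac{1}{2} \left(- \frac{1}{558}\right) \left(- \frac{1}{555}\right) \left(21 + 9340920 - 77562\right) = -346 + \frac{1}{2} \left(- \frac{1}{558}\right) \left(- \frac{1}{555}\right) 9263379 = -346 + \frac{3087793}{206460} = - \frac{68347367}{206460}$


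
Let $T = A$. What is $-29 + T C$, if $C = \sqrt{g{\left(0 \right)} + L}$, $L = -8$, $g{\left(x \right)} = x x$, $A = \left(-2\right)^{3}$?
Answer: $-29 - 16 i \sqrt{2} \approx -29.0 - 22.627 i$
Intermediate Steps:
$A = -8$
$T = -8$
$g{\left(x \right)} = x^{2}$
$C = 2 i \sqrt{2}$ ($C = \sqrt{0^{2} - 8} = \sqrt{0 - 8} = \sqrt{-8} = 2 i \sqrt{2} \approx 2.8284 i$)
$-29 + T C = -29 - 8 \cdot 2 i \sqrt{2} = -29 - 16 i \sqrt{2}$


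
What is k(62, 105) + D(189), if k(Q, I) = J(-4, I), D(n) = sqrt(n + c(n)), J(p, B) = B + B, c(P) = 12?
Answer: 210 + sqrt(201) ≈ 224.18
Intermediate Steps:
J(p, B) = 2*B
D(n) = sqrt(12 + n) (D(n) = sqrt(n + 12) = sqrt(12 + n))
k(Q, I) = 2*I
k(62, 105) + D(189) = 2*105 + sqrt(12 + 189) = 210 + sqrt(201)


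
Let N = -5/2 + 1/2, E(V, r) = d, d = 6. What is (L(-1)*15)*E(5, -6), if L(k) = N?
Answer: -180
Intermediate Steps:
E(V, r) = 6
N = -2 (N = -5*½ + 1*(½) = -5/2 + ½ = -2)
L(k) = -2
(L(-1)*15)*E(5, -6) = -2*15*6 = -30*6 = -180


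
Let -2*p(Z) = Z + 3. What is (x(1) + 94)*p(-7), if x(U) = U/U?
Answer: 190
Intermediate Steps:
x(U) = 1
p(Z) = -3/2 - Z/2 (p(Z) = -(Z + 3)/2 = -(3 + Z)/2 = -3/2 - Z/2)
(x(1) + 94)*p(-7) = (1 + 94)*(-3/2 - ½*(-7)) = 95*(-3/2 + 7/2) = 95*2 = 190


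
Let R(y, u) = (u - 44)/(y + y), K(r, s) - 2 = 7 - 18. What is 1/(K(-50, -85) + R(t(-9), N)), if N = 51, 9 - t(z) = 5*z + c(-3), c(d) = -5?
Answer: -118/1055 ≈ -0.11185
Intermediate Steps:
K(r, s) = -9 (K(r, s) = 2 + (7 - 18) = 2 - 11 = -9)
t(z) = 14 - 5*z (t(z) = 9 - (5*z - 5) = 9 - (-5 + 5*z) = 9 + (5 - 5*z) = 14 - 5*z)
R(y, u) = (-44 + u)/(2*y) (R(y, u) = (-44 + u)/((2*y)) = (-44 + u)*(1/(2*y)) = (-44 + u)/(2*y))
1/(K(-50, -85) + R(t(-9), N)) = 1/(-9 + (-44 + 51)/(2*(14 - 5*(-9)))) = 1/(-9 + (1/2)*7/(14 + 45)) = 1/(-9 + (1/2)*7/59) = 1/(-9 + (1/2)*(1/59)*7) = 1/(-9 + 7/118) = 1/(-1055/118) = -118/1055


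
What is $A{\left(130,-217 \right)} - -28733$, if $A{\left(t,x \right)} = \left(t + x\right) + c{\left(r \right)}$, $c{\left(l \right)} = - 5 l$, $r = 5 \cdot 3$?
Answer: $28571$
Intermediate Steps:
$r = 15$
$A{\left(t,x \right)} = -75 + t + x$ ($A{\left(t,x \right)} = \left(t + x\right) - 75 = -75 + t + x$)
$A{\left(130,-217 \right)} - -28733 = \left(-75 + 130 - 217\right) - -28733 = -162 + 28733 = 28571$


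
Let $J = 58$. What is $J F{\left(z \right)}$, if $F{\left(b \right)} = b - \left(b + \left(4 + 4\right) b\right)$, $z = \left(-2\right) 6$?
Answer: $5568$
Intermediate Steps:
$z = -12$
$F{\left(b \right)} = - 8 b$ ($F{\left(b \right)} = b - \left(b + 8 b\right) = b - 9 b = - 8 b$)
$J F{\left(z \right)} = 58 \left(\left(-8\right) \left(-12\right)\right) = 58 \cdot 96 = 5568$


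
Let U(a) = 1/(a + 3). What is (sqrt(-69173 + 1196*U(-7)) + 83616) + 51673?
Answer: 135289 + 4*I*sqrt(4342) ≈ 1.3529e+5 + 263.58*I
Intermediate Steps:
U(a) = 1/(3 + a)
(sqrt(-69173 + 1196*U(-7)) + 83616) + 51673 = (sqrt(-69173 + 1196/(3 - 7)) + 83616) + 51673 = (sqrt(-69173 + 1196/(-4)) + 83616) + 51673 = (sqrt(-69173 + 1196*(-1/4)) + 83616) + 51673 = (sqrt(-69173 - 299) + 83616) + 51673 = (sqrt(-69472) + 83616) + 51673 = (4*I*sqrt(4342) + 83616) + 51673 = (83616 + 4*I*sqrt(4342)) + 51673 = 135289 + 4*I*sqrt(4342)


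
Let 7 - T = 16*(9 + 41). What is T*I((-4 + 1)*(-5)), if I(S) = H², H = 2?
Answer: -3172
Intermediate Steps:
T = -793 (T = 7 - 16*(9 + 41) = 7 - 16*50 = 7 - 1*800 = 7 - 800 = -793)
I(S) = 4 (I(S) = 2² = 4)
T*I((-4 + 1)*(-5)) = -793*4 = -3172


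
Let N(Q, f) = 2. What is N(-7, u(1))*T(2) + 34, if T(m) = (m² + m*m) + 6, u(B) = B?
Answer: 62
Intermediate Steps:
T(m) = 6 + 2*m² (T(m) = (m² + m²) + 6 = 2*m² + 6 = 6 + 2*m²)
N(-7, u(1))*T(2) + 34 = 2*(6 + 2*2²) + 34 = 2*(6 + 2*4) + 34 = 2*(6 + 8) + 34 = 2*14 + 34 = 28 + 34 = 62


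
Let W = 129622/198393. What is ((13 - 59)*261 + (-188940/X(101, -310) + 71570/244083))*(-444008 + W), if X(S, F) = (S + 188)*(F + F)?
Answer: 2312401039911197986709222/433833828867621 ≈ 5.3302e+9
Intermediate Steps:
X(S, F) = 2*F*(188 + S) (X(S, F) = (188 + S)*(2*F) = 2*F*(188 + S))
W = 129622/198393 (W = 129622*(1/198393) = 129622/198393 ≈ 0.65336)
((13 - 59)*261 + (-188940/X(101, -310) + 71570/244083))*(-444008 + W) = ((13 - 59)*261 + (-188940*(-1/(620*(188 + 101))) + 71570/244083))*(-444008 + 129622/198393) = (-46*261 + (-188940/(2*(-310)*289) + 71570*(1/244083)))*(-88087949522/198393) = (-12006 + (-188940/(-179180) + 71570/244083))*(-88087949522/198393) = (-12006 + (-188940*(-1/179180) + 71570/244083))*(-88087949522/198393) = (-12006 + (9447/8959 + 71570/244083))*(-88087949522/198393) = (-12006 + 2947047731/2186739597)*(-88087949522/198393) = -26251048553851/2186739597*(-88087949522/198393) = 2312401039911197986709222/433833828867621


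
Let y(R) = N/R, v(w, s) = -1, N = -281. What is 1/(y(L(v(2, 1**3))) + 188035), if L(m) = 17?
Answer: 17/3196314 ≈ 5.3186e-6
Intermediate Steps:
y(R) = -281/R
1/(y(L(v(2, 1**3))) + 188035) = 1/(-281/17 + 188035) = 1/(3196314/17) = 17/3196314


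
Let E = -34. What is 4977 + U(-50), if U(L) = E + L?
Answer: 4893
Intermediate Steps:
U(L) = -34 + L
4977 + U(-50) = 4977 + (-34 - 50) = 4977 - 84 = 4893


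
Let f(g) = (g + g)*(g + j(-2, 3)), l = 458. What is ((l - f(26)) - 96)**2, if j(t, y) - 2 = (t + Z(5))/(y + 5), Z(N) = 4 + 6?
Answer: 1313316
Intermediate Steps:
Z(N) = 10
j(t, y) = 2 + (10 + t)/(5 + y) (j(t, y) = 2 + (t + 10)/(y + 5) = 2 + (10 + t)/(5 + y))
f(g) = 2*g*(3 + g) (f(g) = (g + g)*(g + (20 - 2 + 2*3)/(5 + 3)) = (2*g)*(g + (20 - 2 + 6)/8) = (2*g)*(g + (1/8)*24) = (2*g)*(g + 3) = (2*g)*(3 + g) = 2*g*(3 + g))
((l - f(26)) - 96)**2 = ((458 - 2*26*(3 + 26)) - 96)**2 = ((458 - 2*26*29) - 96)**2 = ((458 - 1*1508) - 96)**2 = ((458 - 1508) - 96)**2 = (-1050 - 96)**2 = (-1146)**2 = 1313316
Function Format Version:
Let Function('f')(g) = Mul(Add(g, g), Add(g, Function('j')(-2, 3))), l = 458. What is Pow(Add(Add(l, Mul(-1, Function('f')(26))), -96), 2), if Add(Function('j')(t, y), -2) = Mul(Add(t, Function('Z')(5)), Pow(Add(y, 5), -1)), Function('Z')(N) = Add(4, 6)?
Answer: 1313316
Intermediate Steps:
Function('Z')(N) = 10
Function('j')(t, y) = Add(2, Mul(Pow(Add(5, y), -1), Add(10, t))) (Function('j')(t, y) = Add(2, Mul(Add(t, 10), Pow(Add(y, 5), -1))) = Add(2, Mul(Add(10, t), Pow(Add(5, y), -1))) = Add(2, Mul(Pow(Add(5, y), -1), Add(10, t))))
Function('f')(g) = Mul(2, g, Add(3, g)) (Function('f')(g) = Mul(Add(g, g), Add(g, Mul(Pow(Add(5, 3), -1), Add(20, -2, Mul(2, 3))))) = Mul(Mul(2, g), Add(g, Mul(Pow(8, -1), Add(20, -2, 6)))) = Mul(Mul(2, g), Add(g, Mul(Rational(1, 8), 24))) = Mul(Mul(2, g), Add(g, 3)) = Mul(Mul(2, g), Add(3, g)) = Mul(2, g, Add(3, g)))
Pow(Add(Add(l, Mul(-1, Function('f')(26))), -96), 2) = Pow(Add(Add(458, Mul(-1, Mul(2, 26, Add(3, 26)))), -96), 2) = Pow(Add(Add(458, Mul(-1, Mul(2, 26, 29))), -96), 2) = Pow(Add(Add(458, Mul(-1, 1508)), -96), 2) = Pow(Add(Add(458, -1508), -96), 2) = Pow(Add(-1050, -96), 2) = Pow(-1146, 2) = 1313316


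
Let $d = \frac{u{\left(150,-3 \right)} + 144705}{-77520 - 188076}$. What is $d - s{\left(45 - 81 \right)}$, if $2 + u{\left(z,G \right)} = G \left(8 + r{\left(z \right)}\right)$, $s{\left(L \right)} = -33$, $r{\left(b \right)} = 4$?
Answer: $\frac{8620001}{265596} \approx 32.455$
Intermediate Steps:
$u{\left(z,G \right)} = -2 + 12 G$ ($u{\left(z,G \right)} = -2 + G \left(8 + 4\right) = -2 + G 12 = -2 + 12 G$)
$d = - \frac{144667}{265596}$ ($d = \frac{\left(-2 + 12 \left(-3\right)\right) + 144705}{-77520 - 188076} = \frac{\left(-2 - 36\right) + 144705}{-265596} = \left(-38 + 144705\right) \left(- \frac{1}{265596}\right) = 144667 \left(- \frac{1}{265596}\right) = - \frac{144667}{265596} \approx -0.54469$)
$d - s{\left(45 - 81 \right)} = - \frac{144667}{265596} - -33 = - \frac{144667}{265596} + 33 = \frac{8620001}{265596}$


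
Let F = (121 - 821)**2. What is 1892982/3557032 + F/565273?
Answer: 1406498647043/1005347074868 ≈ 1.3990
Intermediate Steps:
F = 490000 (F = (-700)**2 = 490000)
1892982/3557032 + F/565273 = 1892982/3557032 + 490000/565273 = 1892982*(1/3557032) + 490000*(1/565273) = 946491/1778516 + 490000/565273 = 1406498647043/1005347074868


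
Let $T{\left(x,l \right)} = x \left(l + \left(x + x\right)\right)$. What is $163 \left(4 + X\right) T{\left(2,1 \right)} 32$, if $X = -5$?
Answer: $-52160$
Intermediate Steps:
$T{\left(x,l \right)} = x \left(l + 2 x\right)$
$163 \left(4 + X\right) T{\left(2,1 \right)} 32 = 163 \left(4 - 5\right) 2 \left(1 + 2 \cdot 2\right) 32 = 163 \left(- 2 \left(1 + 4\right)\right) 32 = 163 \left(- 2 \cdot 5\right) 32 = 163 \left(\left(-1\right) 10\right) 32 = 163 \left(-10\right) 32 = \left(-1630\right) 32 = -52160$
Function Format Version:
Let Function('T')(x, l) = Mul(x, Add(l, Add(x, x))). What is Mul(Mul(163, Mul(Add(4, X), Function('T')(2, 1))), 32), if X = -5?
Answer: -52160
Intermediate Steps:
Function('T')(x, l) = Mul(x, Add(l, Mul(2, x)))
Mul(Mul(163, Mul(Add(4, X), Function('T')(2, 1))), 32) = Mul(Mul(163, Mul(Add(4, -5), Mul(2, Add(1, Mul(2, 2))))), 32) = Mul(Mul(163, Mul(-1, Mul(2, Add(1, 4)))), 32) = Mul(Mul(163, Mul(-1, Mul(2, 5))), 32) = Mul(Mul(163, Mul(-1, 10)), 32) = Mul(Mul(163, -10), 32) = Mul(-1630, 32) = -52160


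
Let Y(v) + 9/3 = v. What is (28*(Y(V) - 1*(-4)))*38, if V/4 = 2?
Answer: 9576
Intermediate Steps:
V = 8 (V = 4*2 = 8)
Y(v) = -3 + v
(28*(Y(V) - 1*(-4)))*38 = (28*((-3 + 8) - 1*(-4)))*38 = (28*(5 + 4))*38 = (28*9)*38 = 252*38 = 9576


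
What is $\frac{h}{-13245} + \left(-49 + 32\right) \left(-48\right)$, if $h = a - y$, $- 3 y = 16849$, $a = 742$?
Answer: $\frac{6480937}{7947} \approx 815.52$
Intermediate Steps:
$y = - \frac{16849}{3}$ ($y = \left(- \frac{1}{3}\right) 16849 = - \frac{16849}{3} \approx -5616.3$)
$h = \frac{19075}{3}$ ($h = 742 - - \frac{16849}{3} = 742 + \frac{16849}{3} = \frac{19075}{3} \approx 6358.3$)
$\frac{h}{-13245} + \left(-49 + 32\right) \left(-48\right) = \frac{19075}{3 \left(-13245\right)} + \left(-49 + 32\right) \left(-48\right) = \frac{19075}{3} \left(- \frac{1}{13245}\right) - -816 = - \frac{3815}{7947} + 816 = \frac{6480937}{7947}$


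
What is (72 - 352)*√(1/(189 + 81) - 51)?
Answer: -196*I*√8430/9 ≈ -1999.5*I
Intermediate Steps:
(72 - 352)*√(1/(189 + 81) - 51) = -280*√(1/270 - 51) = -196*I*√8430/9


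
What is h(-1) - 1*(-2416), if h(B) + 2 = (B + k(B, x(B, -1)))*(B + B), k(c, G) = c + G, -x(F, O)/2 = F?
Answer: 2414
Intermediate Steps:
x(F, O) = -2*F
k(c, G) = G + c
h(B) = -2 (h(B) = -2 + (B + (-2*B + B))*(B + B) = -2 + (B - B)*(2*B) = -2 + 0*(2*B) = -2 + 0 = -2)
h(-1) - 1*(-2416) = -2 - 1*(-2416) = -2 + 2416 = 2414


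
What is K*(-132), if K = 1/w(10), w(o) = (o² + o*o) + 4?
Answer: -11/17 ≈ -0.64706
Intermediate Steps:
w(o) = 4 + 2*o² (w(o) = (o² + o²) + 4 = 2*o² + 4 = 4 + 2*o²)
K = 1/204 (K = 1/(4 + 2*10²) = 1/(4 + 2*100) = 1/(4 + 200) = 1/204 ≈ 0.0049020)
K*(-132) = (1/204)*(-132) = -11/17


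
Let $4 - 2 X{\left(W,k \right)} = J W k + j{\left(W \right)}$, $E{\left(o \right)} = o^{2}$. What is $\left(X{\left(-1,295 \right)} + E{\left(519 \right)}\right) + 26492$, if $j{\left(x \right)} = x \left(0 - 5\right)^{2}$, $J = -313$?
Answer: $249700$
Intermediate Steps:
$j{\left(x \right)} = 25 x$ ($j{\left(x \right)} = x \left(-5\right)^{2} = x 25 = 25 x$)
$X{\left(W,k \right)} = 2 - \frac{25 W}{2} + \frac{313 W k}{2}$ ($X{\left(W,k \right)} = 2 - \frac{- 313 W k + 25 W}{2} = 2 - \frac{25 W - 313 W k}{2} = 2 + \left(- \frac{25 W}{2} + \frac{313 W k}{2}\right) = 2 - \frac{25 W}{2} + \frac{313 W k}{2}$)
$\left(X{\left(-1,295 \right)} + E{\left(519 \right)}\right) + 26492 = \left(\left(2 - - \frac{25}{2} + \frac{313}{2} \left(-1\right) 295\right) + 519^{2}\right) + 26492 = \left(\left(2 + \frac{25}{2} - \frac{92335}{2}\right) + 269361\right) + 26492 = \left(-46153 + 269361\right) + 26492 = 223208 + 26492 = 249700$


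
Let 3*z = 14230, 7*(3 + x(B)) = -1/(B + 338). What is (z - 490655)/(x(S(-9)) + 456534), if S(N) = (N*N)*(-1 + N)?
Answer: -963271288/905027055 ≈ -1.0644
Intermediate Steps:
S(N) = N²*(-1 + N)
x(B) = -3 - 1/(7*(338 + B)) (x(B) = -3 + (-1/(B + 338))/7 = -3 + (-1/(338 + B))/7 = -3 - 1/(7*(338 + B)))
z = 14230/3 (z = (⅓)*14230 = 14230/3 ≈ 4743.3)
(z - 490655)/(x(S(-9)) + 456534) = (14230/3 - 490655)/((-7099 - 21*(-9)²*(-1 - 9))/(7*(338 + (-9)²*(-1 - 9))) + 456534) = -1457735/(3*((-7099 - 1701*(-10))/(7*(338 + 81*(-10))) + 456534)) = -1457735/(3*((-7099 - 21*(-810))/(7*(338 - 810)) + 456534)) = -1457735/(3*((⅐)*(-7099 + 17010)/(-472) + 456534)) = -1457735/(3*((⅐)*(-1/472)*9911 + 456534)) = -1457735/(3*(-9911/3304 + 456534)) = -1457735/(3*1508378425/3304) = -1457735/3*3304/1508378425 = -963271288/905027055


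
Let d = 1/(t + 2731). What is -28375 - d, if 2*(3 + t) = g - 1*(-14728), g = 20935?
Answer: -1166751627/41119 ≈ -28375.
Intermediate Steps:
t = 35657/2 (t = -3 + (20935 - 1*(-14728))/2 = -3 + (20935 + 14728)/2 = -3 + (½)*35663 = -3 + 35663/2 = 35657/2 ≈ 17829.)
d = 2/41119 (d = 1/(35657/2 + 2731) = 1/(41119/2) = 2/41119 ≈ 4.8639e-5)
-28375 - d = -28375 - 1*2/41119 = -28375 - 2/41119 = -1166751627/41119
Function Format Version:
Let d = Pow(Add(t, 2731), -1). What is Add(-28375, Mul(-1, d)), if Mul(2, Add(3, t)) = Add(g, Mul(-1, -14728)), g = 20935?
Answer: Rational(-1166751627, 41119) ≈ -28375.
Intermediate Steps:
t = Rational(35657, 2) (t = Add(-3, Mul(Rational(1, 2), Add(20935, Mul(-1, -14728)))) = Add(-3, Mul(Rational(1, 2), Add(20935, 14728))) = Add(-3, Mul(Rational(1, 2), 35663)) = Add(-3, Rational(35663, 2)) = Rational(35657, 2) ≈ 17829.)
d = Rational(2, 41119) (d = Pow(Add(Rational(35657, 2), 2731), -1) = Pow(Rational(41119, 2), -1) = Rational(2, 41119) ≈ 4.8639e-5)
Add(-28375, Mul(-1, d)) = Add(-28375, Mul(-1, Rational(2, 41119))) = Add(-28375, Rational(-2, 41119)) = Rational(-1166751627, 41119)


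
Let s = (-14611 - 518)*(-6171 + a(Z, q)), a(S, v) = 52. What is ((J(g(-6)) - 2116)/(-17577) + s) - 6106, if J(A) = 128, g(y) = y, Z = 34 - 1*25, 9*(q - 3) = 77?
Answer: 232438863479/2511 ≈ 9.2568e+7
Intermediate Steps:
q = 104/9 (q = 3 + (⅑)*77 = 3 + 77/9 = 104/9 ≈ 11.556)
Z = 9 (Z = 34 - 25 = 9)
s = 92574351 (s = (-14611 - 518)*(-6171 + 52) = -15129*(-6119) = 92574351)
((J(g(-6)) - 2116)/(-17577) + s) - 6106 = ((128 - 2116)/(-17577) + 92574351) - 6106 = (-1988*(-1/17577) + 92574351) - 6106 = (284/2511 + 92574351) - 6106 = 232454195645/2511 - 6106 = 232438863479/2511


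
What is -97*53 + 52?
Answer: -5089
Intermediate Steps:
-97*53 + 52 = -5141 + 52 = -5089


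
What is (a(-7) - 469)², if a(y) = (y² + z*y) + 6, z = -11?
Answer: 113569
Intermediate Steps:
a(y) = 6 + y² - 11*y (a(y) = (y² - 11*y) + 6 = 6 + y² - 11*y)
(a(-7) - 469)² = ((6 + (-7)² - 11*(-7)) - 469)² = ((6 + 49 + 77) - 469)² = (132 - 469)² = (-337)² = 113569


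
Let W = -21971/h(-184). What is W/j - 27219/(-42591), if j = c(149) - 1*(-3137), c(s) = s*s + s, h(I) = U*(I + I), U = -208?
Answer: 17699994445457/27696599746816 ≈ 0.63907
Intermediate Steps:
h(I) = -416*I (h(I) = -208*(I + I) = -416*I)
c(s) = s + s² (c(s) = s² + s = s + s²)
W = -21971/76544 (W = -21971/((-416*(-184))) = -21971/76544 ≈ -0.28704)
j = 25487 (j = 149*(1 + 149) - 1*(-3137) = 149*150 + 3137 = 22350 + 3137 = 25487)
W/j - 27219/(-42591) = -21971/76544/25487 - 27219/(-42591) = -21971/76544*1/25487 - 27219*(-1/42591) = -21971/1950876928 + 9073/14197 = 17699994445457/27696599746816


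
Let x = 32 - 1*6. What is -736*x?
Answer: -19136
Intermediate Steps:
x = 26 (x = 32 - 6 = 26)
-736*x = -736*26 = -19136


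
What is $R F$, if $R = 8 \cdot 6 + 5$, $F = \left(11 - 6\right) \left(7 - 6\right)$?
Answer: $265$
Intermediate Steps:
$F = 5$ ($F = 5 \cdot 1 = 5$)
$R = 53$ ($R = 48 + 5 = 53$)
$R F = 53 \cdot 5 = 265$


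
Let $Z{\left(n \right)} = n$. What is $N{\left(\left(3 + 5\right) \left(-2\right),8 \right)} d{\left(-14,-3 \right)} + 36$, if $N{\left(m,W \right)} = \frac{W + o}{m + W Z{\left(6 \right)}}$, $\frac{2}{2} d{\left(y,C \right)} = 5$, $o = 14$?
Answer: $\frac{631}{16} \approx 39.438$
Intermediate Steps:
$d{\left(y,C \right)} = 5$
$N{\left(m,W \right)} = \frac{14 + W}{m + 6 W}$ ($N{\left(m,W \right)} = \frac{W + 14}{m + W 6} = \frac{14 + W}{m + 6 W}$)
$N{\left(\left(3 + 5\right) \left(-2\right),8 \right)} d{\left(-14,-3 \right)} + 36 = \frac{14 + 8}{\left(3 + 5\right) \left(-2\right) + 6 \cdot 8} \cdot 5 + 36 = \frac{1}{8 \left(-2\right) + 48} \cdot 22 \cdot 5 + 36 = \frac{1}{-16 + 48} \cdot 22 \cdot 5 + 36 = \frac{1}{32} \cdot 22 \cdot 5 + 36 = \frac{11}{16} \cdot 5 + 36 = \frac{55}{16} + 36 = \frac{631}{16}$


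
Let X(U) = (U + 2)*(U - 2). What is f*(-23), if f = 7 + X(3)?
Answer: -276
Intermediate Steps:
X(U) = (-2 + U)*(2 + U) (X(U) = (2 + U)*(-2 + U) = (-2 + U)*(2 + U))
f = 12 (f = 7 + (-4 + 3²) = 7 + (-4 + 9) = 7 + 5 = 12)
f*(-23) = 12*(-23) = -276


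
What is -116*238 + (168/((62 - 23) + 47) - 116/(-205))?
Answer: -243342312/8815 ≈ -27605.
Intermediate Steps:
-116*238 + (168/((62 - 23) + 47) - 116/(-205)) = -27608 + (168/(39 + 47) - 116*(-1/205)) = -27608 + (168/86 + 116/205) = -27608 + (168*(1/86) + 116/205) = -27608 + (84/43 + 116/205) = -27608 + 22208/8815 = -243342312/8815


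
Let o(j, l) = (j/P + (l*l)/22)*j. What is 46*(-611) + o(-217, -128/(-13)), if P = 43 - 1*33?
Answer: -452728729/18590 ≈ -24353.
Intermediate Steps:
P = 10 (P = 43 - 33 = 10)
o(j, l) = j*(j/10 + l**2/22) (o(j, l) = (j/10 + (l*l)/22)*j = (j*(1/10) + l**2*(1/22))*j = (j/10 + l**2/22)*j = j*(j/10 + l**2/22))
46*(-611) + o(-217, -128/(-13)) = 46*(-611) + (1/110)*(-217)*(5*(-128/(-13))**2 + 11*(-217)) = -28106 + (1/110)*(-217)*(5*(-128*(-1/13))**2 - 2387) = -28106 + (1/110)*(-217)*(5*(128/13)**2 - 2387) = -28106 + (1/110)*(-217)*(5*(16384/169) - 2387) = -28106 + (1/110)*(-217)*(81920/169 - 2387) = -28106 + (1/110)*(-217)*(-321483/169) = -28106 + 69761811/18590 = -452728729/18590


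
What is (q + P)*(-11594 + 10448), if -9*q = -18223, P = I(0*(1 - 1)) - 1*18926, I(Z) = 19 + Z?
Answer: 58041080/3 ≈ 1.9347e+7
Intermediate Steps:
P = -18907 (P = (19 + 0*(1 - 1)) - 1*18926 = (19 + 0*0) - 18926 = (19 + 0) - 18926 = 19 - 18926 = -18907)
q = 18223/9 (q = -1/9*(-18223) = 18223/9 ≈ 2024.8)
(q + P)*(-11594 + 10448) = (18223/9 - 18907)*(-11594 + 10448) = -151940/9*(-1146) = 58041080/3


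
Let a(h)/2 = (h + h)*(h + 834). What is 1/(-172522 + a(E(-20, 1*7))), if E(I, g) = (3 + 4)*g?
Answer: 1/546 ≈ 0.0018315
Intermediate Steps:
E(I, g) = 7*g
a(h) = 4*h*(834 + h) (a(h) = 2*((h + h)*(h + 834)) = 2*((2*h)*(834 + h)) = 2*(2*h*(834 + h)) = 4*h*(834 + h))
1/(-172522 + a(E(-20, 1*7))) = 1/(-172522 + 4*(7*(1*7))*(834 + 7*(1*7))) = 1/(-172522 + 4*(7*7)*(834 + 7*7)) = 1/(-172522 + 4*49*(834 + 49)) = 1/(-172522 + 4*49*883) = 1/(-172522 + 173068) = 1/546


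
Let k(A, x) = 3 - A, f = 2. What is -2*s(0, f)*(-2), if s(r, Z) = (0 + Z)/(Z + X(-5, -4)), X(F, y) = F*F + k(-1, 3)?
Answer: 8/31 ≈ 0.25806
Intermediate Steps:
X(F, y) = 4 + F² (X(F, y) = F*F + (3 - 1*(-1)) = F² + (3 + 1) = F² + 4 = 4 + F²)
s(r, Z) = Z/(29 + Z) (s(r, Z) = (0 + Z)/(Z + (4 + (-5)²)) = Z/(Z + (4 + 25)) = Z/(Z + 29) = Z/(29 + Z))
-2*s(0, f)*(-2) = -4/(29 + 2)*(-2) = -4/31*(-2) = 8/31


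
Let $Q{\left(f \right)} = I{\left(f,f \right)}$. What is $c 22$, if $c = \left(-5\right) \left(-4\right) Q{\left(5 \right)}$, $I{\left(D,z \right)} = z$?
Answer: $2200$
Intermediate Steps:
$Q{\left(f \right)} = f$
$c = 100$ ($c = \left(-5\right) \left(-4\right) 5 = 20 \cdot 5 = 100$)
$c 22 = 100 \cdot 22 = 2200$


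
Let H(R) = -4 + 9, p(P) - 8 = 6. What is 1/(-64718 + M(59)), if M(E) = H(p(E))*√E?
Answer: -64718/4188418049 - 5*√59/4188418049 ≈ -1.5461e-5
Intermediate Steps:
p(P) = 14 (p(P) = 8 + 6 = 14)
H(R) = 5
M(E) = 5*√E
1/(-64718 + M(59)) = 1/(-64718 + 5*√59)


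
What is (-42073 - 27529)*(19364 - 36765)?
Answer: 1211144402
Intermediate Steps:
(-42073 - 27529)*(19364 - 36765) = -69602*(-17401) = 1211144402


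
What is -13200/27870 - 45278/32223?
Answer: -56241382/29935167 ≈ -1.8788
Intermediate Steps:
-13200/27870 - 45278/32223 = -13200*1/27870 - 45278*1/32223 = -440/929 - 45278/32223 = -56241382/29935167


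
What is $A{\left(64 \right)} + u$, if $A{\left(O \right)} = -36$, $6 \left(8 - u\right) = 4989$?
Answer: $- \frac{1719}{2} \approx -859.5$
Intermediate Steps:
$u = - \frac{1647}{2}$ ($u = 8 - \frac{1663}{2} = - \frac{1647}{2} \approx -823.5$)
$A{\left(64 \right)} + u = -36 - \frac{1647}{2} = - \frac{1719}{2}$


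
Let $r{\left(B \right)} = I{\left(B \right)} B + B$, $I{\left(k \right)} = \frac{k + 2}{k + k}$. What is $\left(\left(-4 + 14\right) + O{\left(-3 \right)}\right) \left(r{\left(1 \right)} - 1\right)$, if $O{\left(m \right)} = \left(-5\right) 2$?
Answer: $0$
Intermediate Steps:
$I{\left(k \right)} = \frac{2 + k}{2 k}$
$O{\left(m \right)} = -10$
$r{\left(B \right)} = 1 + \frac{3 B}{2}$ ($r{\left(B \right)} = \frac{2 + B}{2 B} B + B = \left(1 + \frac{B}{2}\right) + B = 1 + \frac{3 B}{2}$)
$\left(\left(-4 + 14\right) + O{\left(-3 \right)}\right) \left(r{\left(1 \right)} - 1\right) = \left(\left(-4 + 14\right) - 10\right) \left(\left(1 + \frac{3}{2} \cdot 1\right) - 1\right) = \left(10 - 10\right) \left(\left(1 + \frac{3}{2}\right) - 1\right) = 0 \left(\frac{5}{2} - 1\right) = 0 \cdot \frac{3}{2} = 0$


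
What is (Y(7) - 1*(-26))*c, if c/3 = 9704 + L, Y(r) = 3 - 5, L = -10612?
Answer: -65376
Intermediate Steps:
Y(r) = -2
c = -2724 (c = 3*(9704 - 10612) = 3*(-908) = -2724)
(Y(7) - 1*(-26))*c = (-2 - 1*(-26))*(-2724) = (-2 + 26)*(-2724) = 24*(-2724) = -65376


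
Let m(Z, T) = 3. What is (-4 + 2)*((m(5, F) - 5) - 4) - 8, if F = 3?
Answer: 4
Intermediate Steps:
(-4 + 2)*((m(5, F) - 5) - 4) - 8 = (-4 + 2)*((3 - 5) - 4) - 8 = -2*(-2 - 4) - 8 = -2*(-6) - 8 = 12 - 8 = 4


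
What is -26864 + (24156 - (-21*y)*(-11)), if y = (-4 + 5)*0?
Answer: -2708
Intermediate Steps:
y = 0 (y = 1*0 = 0)
-26864 + (24156 - (-21*y)*(-11)) = -26864 + (24156 - (-21*0)*(-11)) = -26864 + (24156 - 0*(-11)) = -26864 + (24156 - 1*0) = -26864 + (24156 + 0) = -26864 + 24156 = -2708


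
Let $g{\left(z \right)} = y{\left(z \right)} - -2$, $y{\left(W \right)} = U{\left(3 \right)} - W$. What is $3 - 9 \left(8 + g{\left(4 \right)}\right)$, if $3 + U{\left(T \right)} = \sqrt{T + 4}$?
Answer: $-24 - 9 \sqrt{7} \approx -47.812$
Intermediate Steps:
$U{\left(T \right)} = -3 + \sqrt{4 + T}$ ($U{\left(T \right)} = -3 + \sqrt{T + 4} = -3 + \sqrt{4 + T}$)
$y{\left(W \right)} = -3 + \sqrt{7} - W$ ($y{\left(W \right)} = \left(-3 + \sqrt{4 + 3}\right) - W = \left(-3 + \sqrt{7}\right) - W = -3 + \sqrt{7} - W$)
$g{\left(z \right)} = -1 + \sqrt{7} - z$ ($g{\left(z \right)} = \left(-3 + \sqrt{7} - z\right) - -2 = \left(-3 + \sqrt{7} - z\right) + 2 = -1 + \sqrt{7} - z$)
$3 - 9 \left(8 + g{\left(4 \right)}\right) = 3 - 9 \left(8 - \left(5 - \sqrt{7}\right)\right) = 3 - 9 \left(3 + \sqrt{7}\right) = 3 - \left(27 + 9 \sqrt{7}\right) = -24 - 9 \sqrt{7}$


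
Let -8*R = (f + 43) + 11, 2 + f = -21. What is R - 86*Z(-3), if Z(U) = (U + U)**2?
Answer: -24799/8 ≈ -3099.9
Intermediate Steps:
f = -23 (f = -2 - 21 = -23)
Z(U) = 4*U**2 (Z(U) = (2*U)**2 = 4*U**2)
R = -31/8 (R = -((-23 + 43) + 11)/8 = -(20 + 11)/8 = -1/8*31 = -31/8 ≈ -3.8750)
R - 86*Z(-3) = -31/8 - 344*(-3)**2 = -31/8 - 344*9 = -31/8 - 86*36 = -31/8 - 3096 = -24799/8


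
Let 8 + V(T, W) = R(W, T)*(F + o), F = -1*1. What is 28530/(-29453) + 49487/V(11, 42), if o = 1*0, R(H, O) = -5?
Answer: -1457626201/88359 ≈ -16497.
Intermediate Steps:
F = -1
o = 0
V(T, W) = -3 (V(T, W) = -8 - 5*(-1 + 0) = -8 - 5*(-1) = -8 + 5 = -3)
28530/(-29453) + 49487/V(11, 42) = 28530/(-29453) + 49487/(-3) = 28530*(-1/29453) + 49487*(-⅓) = -28530/29453 - 49487/3 = -1457626201/88359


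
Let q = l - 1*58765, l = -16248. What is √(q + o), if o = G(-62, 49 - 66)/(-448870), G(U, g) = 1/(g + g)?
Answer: I*√4367928678231997905/7630790 ≈ 273.88*I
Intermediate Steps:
G(U, g) = 1/(2*g)
o = 1/15261580 (o = (1/(2*(49 - 66)))/(-448870) = ((½)/(-17))*(-1/448870) = ((½)*(-1/17))*(-1/448870) = -1/34*(-1/448870) = 1/15261580 ≈ 6.5524e-8)
q = -75013 (q = -16248 - 1*58765 = -16248 - 58765 = -75013)
√(q + o) = √(-75013 + 1/15261580) = √(-1144816900539/15261580) = I*√4367928678231997905/7630790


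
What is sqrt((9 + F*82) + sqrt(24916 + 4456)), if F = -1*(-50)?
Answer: sqrt(4109 + 2*sqrt(7343)) ≈ 65.425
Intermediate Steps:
F = 50
sqrt((9 + F*82) + sqrt(24916 + 4456)) = sqrt((9 + 50*82) + sqrt(24916 + 4456)) = sqrt((9 + 4100) + sqrt(29372)) = sqrt(4109 + 2*sqrt(7343))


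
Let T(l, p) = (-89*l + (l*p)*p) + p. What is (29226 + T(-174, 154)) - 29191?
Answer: -4110909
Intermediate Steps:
T(l, p) = p - 89*l + l*p² (T(l, p) = (-89*l + l*p²) + p = p - 89*l + l*p²)
(29226 + T(-174, 154)) - 29191 = (29226 + (154 - 89*(-174) - 174*154²)) - 29191 = (29226 + (154 + 15486 - 174*23716)) - 29191 = (29226 + (154 + 15486 - 4126584)) - 29191 = (29226 - 4110944) - 29191 = -4081718 - 29191 = -4110909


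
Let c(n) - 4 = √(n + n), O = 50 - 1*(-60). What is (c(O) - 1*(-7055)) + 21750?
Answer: 28809 + 2*√55 ≈ 28824.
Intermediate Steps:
O = 110 (O = 50 + 60 = 110)
c(n) = 4 + √2*√n (c(n) = 4 + √(n + n) = 4 + √(2*n) = 4 + √2*√n)
(c(O) - 1*(-7055)) + 21750 = ((4 + √2*√110) - 1*(-7055)) + 21750 = ((4 + 2*√55) + 7055) + 21750 = (7059 + 2*√55) + 21750 = 28809 + 2*√55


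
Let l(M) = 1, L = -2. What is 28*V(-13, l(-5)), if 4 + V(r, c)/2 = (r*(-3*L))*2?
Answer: -8960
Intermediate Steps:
V(r, c) = -8 + 24*r (V(r, c) = -8 + 2*((r*(-3*(-2)))*2) = -8 + 2*((r*6)*2) = -8 + 2*((6*r)*2) = -8 + 2*(12*r) = -8 + 24*r)
28*V(-13, l(-5)) = 28*(-8 + 24*(-13)) = 28*(-8 - 312) = 28*(-320) = -8960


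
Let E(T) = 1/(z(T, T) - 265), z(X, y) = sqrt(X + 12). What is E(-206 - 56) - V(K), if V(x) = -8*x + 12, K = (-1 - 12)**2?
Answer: 18887247/14095 - I*sqrt(10)/14095 ≈ 1340.0 - 0.00022435*I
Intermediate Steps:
K = 169 (K = (-13)**2 = 169)
z(X, y) = sqrt(12 + X)
V(x) = 12 - 8*x
E(T) = 1/(-265 + sqrt(12 + T)) (E(T) = 1/(sqrt(12 + T) - 265) = 1/(-265 + sqrt(12 + T)))
E(-206 - 56) - V(K) = 1/(-265 + sqrt(12 + (-206 - 56))) - (12 - 8*169) = 1/(-265 + sqrt(12 - 262)) - (12 - 1352) = 1/(-265 + sqrt(-250)) - 1*(-1340) = 1/(-265 + 5*I*sqrt(10)) + 1340 = 1340 + 1/(-265 + 5*I*sqrt(10))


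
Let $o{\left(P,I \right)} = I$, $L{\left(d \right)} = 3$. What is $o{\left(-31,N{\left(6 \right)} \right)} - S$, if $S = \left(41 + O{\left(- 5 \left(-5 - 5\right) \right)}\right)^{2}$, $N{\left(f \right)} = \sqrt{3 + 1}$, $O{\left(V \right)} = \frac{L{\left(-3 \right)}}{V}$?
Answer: $- \frac{4209809}{2500} \approx -1683.9$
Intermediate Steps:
$O{\left(V \right)} = \frac{3}{V}$
$N{\left(f \right)} = 2$ ($N{\left(f \right)} = \sqrt{4} = 2$)
$S = \frac{4214809}{2500}$ ($S = \left(41 + \frac{3}{\left(-5\right) \left(-5 - 5\right)}\right)^{2} = \left(41 + \frac{3}{\left(-5\right) \left(-10\right)}\right)^{2} = \left(41 + \frac{3}{50}\right)^{2} = \left(\frac{2053}{50}\right)^{2} = \frac{4214809}{2500} \approx 1685.9$)
$o{\left(-31,N{\left(6 \right)} \right)} - S = 2 - \frac{4214809}{2500} = - \frac{4209809}{2500}$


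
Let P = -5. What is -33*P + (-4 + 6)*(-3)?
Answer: 159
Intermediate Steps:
-33*P + (-4 + 6)*(-3) = -33*(-5) + (-4 + 6)*(-3) = 165 + 2*(-3) = 165 - 6 = 159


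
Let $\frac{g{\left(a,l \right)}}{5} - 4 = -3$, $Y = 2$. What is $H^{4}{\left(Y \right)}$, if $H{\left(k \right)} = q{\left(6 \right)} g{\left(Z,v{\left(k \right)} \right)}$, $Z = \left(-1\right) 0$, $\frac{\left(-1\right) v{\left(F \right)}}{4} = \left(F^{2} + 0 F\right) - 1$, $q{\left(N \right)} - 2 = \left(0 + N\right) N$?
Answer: $1303210000$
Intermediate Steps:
$q{\left(N \right)} = 2 + N^{2}$ ($q{\left(N \right)} = 2 + \left(0 + N\right) N = 2 + N N = 2 + N^{2}$)
$v{\left(F \right)} = 4 - 4 F^{2}$ ($v{\left(F \right)} = - 4 \left(\left(F^{2} + 0 F\right) - 1\right) = - 4 \left(\left(F^{2} + 0\right) - 1\right) = - 4 \left(F^{2} - 1\right) = - 4 \left(-1 + F^{2}\right) = 4 - 4 F^{2}$)
$Z = 0$
$g{\left(a,l \right)} = 5$ ($g{\left(a,l \right)} = 20 + 5 \left(-3\right) = 20 - 15 = 5$)
$H{\left(k \right)} = 190$ ($H{\left(k \right)} = \left(2 + 6^{2}\right) 5 = \left(2 + 36\right) 5 = 38 \cdot 5 = 190$)
$H^{4}{\left(Y \right)} = 190^{4} = 1303210000$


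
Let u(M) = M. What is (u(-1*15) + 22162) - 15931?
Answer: 6216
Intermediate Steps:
(u(-1*15) + 22162) - 15931 = (-1*15 + 22162) - 15931 = (-15 + 22162) - 15931 = 22147 - 15931 = 6216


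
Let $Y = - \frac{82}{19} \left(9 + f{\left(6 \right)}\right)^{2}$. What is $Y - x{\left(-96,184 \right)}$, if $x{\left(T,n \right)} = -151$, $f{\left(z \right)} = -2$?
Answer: $- \frac{1149}{19} \approx -60.474$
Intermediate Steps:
$Y = - \frac{4018}{19}$ ($Y = - \frac{82}{19} \left(9 - 2\right)^{2} = \left(-82\right) \frac{1}{19} \cdot 7^{2} = \left(- \frac{82}{19}\right) 49 = - \frac{4018}{19} \approx -211.47$)
$Y - x{\left(-96,184 \right)} = - \frac{4018}{19} - -151 = - \frac{4018}{19} + 151 = - \frac{1149}{19}$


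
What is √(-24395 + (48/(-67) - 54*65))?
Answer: I*√125268761/67 ≈ 167.05*I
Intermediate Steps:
√(-24395 + (48/(-67) - 54*65)) = √(-24395 + (48*(-1/67) - 3510)) = √(-24395 + (-48/67 - 3510)) = √(-24395 - 235218/67) = √(-1869683/67) = I*√125268761/67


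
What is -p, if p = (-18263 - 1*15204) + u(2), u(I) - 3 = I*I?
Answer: 33460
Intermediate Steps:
u(I) = 3 + I² (u(I) = 3 + I*I = 3 + I²)
p = -33460 (p = (-18263 - 1*15204) + (3 + 2²) = (-18263 - 15204) + (3 + 4) = -33467 + 7 = -33460)
-p = -1*(-33460) = 33460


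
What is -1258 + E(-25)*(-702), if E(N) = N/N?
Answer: -1960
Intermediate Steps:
E(N) = 1
-1258 + E(-25)*(-702) = -1258 + 1*(-702) = -1258 - 702 = -1960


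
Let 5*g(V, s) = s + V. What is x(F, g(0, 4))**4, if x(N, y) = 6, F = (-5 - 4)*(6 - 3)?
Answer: 1296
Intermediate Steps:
F = -27 (F = -9*3 = -27)
g(V, s) = V/5 + s/5 (g(V, s) = (s + V)/5 = (V + s)/5 = V/5 + s/5)
x(F, g(0, 4))**4 = 6**4 = 1296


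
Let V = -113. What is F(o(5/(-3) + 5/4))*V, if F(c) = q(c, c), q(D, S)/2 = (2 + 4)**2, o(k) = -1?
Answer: -8136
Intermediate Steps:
q(D, S) = 72 (q(D, S) = 2*(2 + 4)**2 = 2*6**2 = 2*36 = 72)
F(c) = 72
F(o(5/(-3) + 5/4))*V = 72*(-113) = -8136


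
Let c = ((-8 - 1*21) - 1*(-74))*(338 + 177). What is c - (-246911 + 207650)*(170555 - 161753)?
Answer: 345598497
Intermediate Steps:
c = 23175 (c = ((-8 - 21) + 74)*515 = (-29 + 74)*515 = 45*515 = 23175)
c - (-246911 + 207650)*(170555 - 161753) = 23175 - (-246911 + 207650)*(170555 - 161753) = 23175 - (-39261)*8802 = 23175 - 1*(-345575322) = 23175 + 345575322 = 345598497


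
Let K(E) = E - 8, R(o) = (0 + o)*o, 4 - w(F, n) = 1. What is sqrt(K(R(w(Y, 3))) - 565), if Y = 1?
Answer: 2*I*sqrt(141) ≈ 23.749*I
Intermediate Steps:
w(F, n) = 3 (w(F, n) = 4 - 1*1 = 4 - 1 = 3)
R(o) = o**2 (R(o) = o*o = o**2)
K(E) = -8 + E
sqrt(K(R(w(Y, 3))) - 565) = sqrt((-8 + 3**2) - 565) = sqrt((-8 + 9) - 565) = sqrt(1 - 565) = sqrt(-564) = 2*I*sqrt(141)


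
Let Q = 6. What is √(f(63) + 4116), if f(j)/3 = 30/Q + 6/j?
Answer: 11*√1673/7 ≈ 64.275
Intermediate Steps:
f(j) = 15 + 18/j (f(j) = 3*(30/6 + 6/j) = 3*(30*(⅙) + 6/j) = 3*(5 + 6/j) = 15 + 18/j)
√(f(63) + 4116) = √((15 + 18/63) + 4116) = √((15 + 18*(1/63)) + 4116) = √((15 + 2/7) + 4116) = √(107/7 + 4116) = √(28919/7) = 11*√1673/7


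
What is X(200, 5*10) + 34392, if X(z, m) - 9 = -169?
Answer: 34232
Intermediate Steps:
X(z, m) = -160 (X(z, m) = 9 - 169 = -160)
X(200, 5*10) + 34392 = -160 + 34392 = 34232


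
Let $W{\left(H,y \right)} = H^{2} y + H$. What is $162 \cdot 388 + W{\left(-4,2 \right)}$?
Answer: $62884$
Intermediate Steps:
$W{\left(H,y \right)} = H + y H^{2}$ ($W{\left(H,y \right)} = y H^{2} + H = H + y H^{2}$)
$162 \cdot 388 + W{\left(-4,2 \right)} = 162 \cdot 388 - 4 \left(1 - 8\right) = 62856 - 4 \left(1 - 8\right) = 62856 - -28 = 62856 + 28 = 62884$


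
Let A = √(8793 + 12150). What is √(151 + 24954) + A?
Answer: √25105 + 3*√2327 ≈ 303.16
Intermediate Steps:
A = 3*√2327 (A = √20943 = 3*√2327 ≈ 144.72)
√(151 + 24954) + A = √(151 + 24954) + 3*√2327 = √25105 + 3*√2327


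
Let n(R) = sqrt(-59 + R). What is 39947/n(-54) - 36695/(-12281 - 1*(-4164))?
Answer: 36695/8117 - 39947*I*sqrt(113)/113 ≈ 4.5208 - 3757.9*I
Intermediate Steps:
39947/n(-54) - 36695/(-12281 - 1*(-4164)) = 39947/(sqrt(-59 - 54)) - 36695/(-12281 - 1*(-4164)) = 39947/(sqrt(-113)) - 36695/(-12281 + 4164) = 39947/((I*sqrt(113))) - 36695/(-8117) = 39947*(-I*sqrt(113)/113) - 36695*(-1/8117) = -39947*I*sqrt(113)/113 + 36695/8117 = 36695/8117 - 39947*I*sqrt(113)/113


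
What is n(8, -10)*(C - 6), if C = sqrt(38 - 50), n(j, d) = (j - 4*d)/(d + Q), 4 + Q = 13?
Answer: 288 - 96*I*sqrt(3) ≈ 288.0 - 166.28*I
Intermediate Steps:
Q = 9 (Q = -4 + 13 = 9)
n(j, d) = (j - 4*d)/(9 + d) (n(j, d) = (j - 4*d)/(d + 9) = (j - 4*d)/(9 + d))
C = 2*I*sqrt(3) (C = sqrt(-12) = 2*I*sqrt(3) ≈ 3.4641*I)
n(8, -10)*(C - 6) = ((8 - 4*(-10))/(9 - 10))*(2*I*sqrt(3) - 6) = ((8 + 40)/(-1))*(-6 + 2*I*sqrt(3)) = (-1*48)*(-6 + 2*I*sqrt(3)) = -48*(-6 + 2*I*sqrt(3)) = 288 - 96*I*sqrt(3)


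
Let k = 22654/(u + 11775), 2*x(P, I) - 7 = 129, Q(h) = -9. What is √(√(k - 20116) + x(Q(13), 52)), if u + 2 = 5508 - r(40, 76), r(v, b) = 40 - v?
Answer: √(20307041348 + 155529*I*√74159372342)/17281 ≈ 10.613 + 6.6815*I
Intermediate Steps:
x(P, I) = 68 (x(P, I) = 7/2 + (½)*129 = 7/2 + 129/2 = 68)
u = 5506 (u = -2 + (5508 - (40 - 1*40)) = -2 + (5508 - (40 - 40)) = -2 + (5508 - 1*0) = -2 + (5508 + 0) = -2 + 5508 = 5506)
k = 22654/17281 (k = 22654/(5506 + 11775) = 22654/17281 ≈ 1.3109)
√(√(k - 20116) + x(Q(13), 52)) = √(√(22654/17281 - 20116) + 68) = √(√(-347601942/17281) + 68) = √(9*I*√74159372342/17281 + 68) = √(68 + 9*I*√74159372342/17281)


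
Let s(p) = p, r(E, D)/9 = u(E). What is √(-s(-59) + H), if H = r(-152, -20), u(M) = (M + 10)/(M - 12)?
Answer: √449114/82 ≈ 8.1727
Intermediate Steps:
u(M) = (10 + M)/(-12 + M)
r(E, D) = 9*(10 + E)/(-12 + E) (r(E, D) = 9*((10 + E)/(-12 + E)) = 9*(10 + E)/(-12 + E))
H = 639/82 (H = 9*(10 - 152)/(-12 - 152) = 9*(-142)/(-164) = 9*(-1/164)*(-142) = 639/82 ≈ 7.7927)
√(-s(-59) + H) = √(-1*(-59) + 639/82) = √(59 + 639/82) = √(5477/82) = √449114/82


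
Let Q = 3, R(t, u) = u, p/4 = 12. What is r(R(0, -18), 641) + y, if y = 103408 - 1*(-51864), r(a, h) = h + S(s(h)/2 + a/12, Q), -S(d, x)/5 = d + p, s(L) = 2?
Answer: 311351/2 ≈ 1.5568e+5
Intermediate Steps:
p = 48 (p = 4*12 = 48)
S(d, x) = -240 - 5*d (S(d, x) = -5*(d + 48) = -5*(48 + d) = -240 - 5*d)
r(a, h) = -245 + h - 5*a/12 (r(a, h) = h + (-240 - 5*(2/2 + a/12)) = h + (-240 - 5*(2*(1/2) + a*(1/12))) = h + (-240 - 5*(1 + a/12)) = h + (-240 + (-5 - 5*a/12)) = h + (-245 - 5*a/12) = -245 + h - 5*a/12)
y = 155272 (y = 103408 + 51864 = 155272)
r(R(0, -18), 641) + y = (-245 + 641 - 5/12*(-18)) + 155272 = (-245 + 641 + 15/2) + 155272 = 807/2 + 155272 = 311351/2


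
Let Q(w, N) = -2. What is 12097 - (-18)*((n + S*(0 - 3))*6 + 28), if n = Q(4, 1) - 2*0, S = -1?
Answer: 12709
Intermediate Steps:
n = -2 (n = -2 - 2*0 = -2 + 0 = -2)
12097 - (-18)*((n + S*(0 - 3))*6 + 28) = 12097 - (-18)*((-2 - (0 - 3))*6 + 28) = 12097 - (-18)*((-2 - 1*(-3))*6 + 28) = 12097 - (-18)*((-2 + 3)*6 + 28) = 12097 - (-18)*(1*6 + 28) = 12097 - (-18)*(6 + 28) = 12097 - (-18)*34 = 12097 - 1*(-612) = 12097 + 612 = 12709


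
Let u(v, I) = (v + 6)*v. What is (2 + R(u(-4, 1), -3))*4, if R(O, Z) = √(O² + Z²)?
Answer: 8 + 4*√73 ≈ 42.176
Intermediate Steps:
u(v, I) = v*(6 + v) (u(v, I) = (6 + v)*v = v*(6 + v))
(2 + R(u(-4, 1), -3))*4 = (2 + √((-4*(6 - 4))² + (-3)²))*4 = (2 + √((-4*2)² + 9))*4 = (2 + √((-8)² + 9))*4 = (2 + √(64 + 9))*4 = (2 + √73)*4 = 8 + 4*√73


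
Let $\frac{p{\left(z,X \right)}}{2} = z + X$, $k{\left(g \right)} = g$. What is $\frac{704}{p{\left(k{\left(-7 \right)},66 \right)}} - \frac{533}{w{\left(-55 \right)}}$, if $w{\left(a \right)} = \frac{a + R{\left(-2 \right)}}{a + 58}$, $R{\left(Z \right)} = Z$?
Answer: $\frac{38135}{1121} \approx 34.019$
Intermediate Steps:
$p{\left(z,X \right)} = 2 X + 2 z$ ($p{\left(z,X \right)} = 2 \left(z + X\right) = 2 \left(X + z\right) = 2 X + 2 z$)
$w{\left(a \right)} = \frac{-2 + a}{58 + a}$ ($w{\left(a \right)} = \frac{a - 2}{a + 58} = \frac{-2 + a}{58 + a}$)
$\frac{704}{p{\left(k{\left(-7 \right)},66 \right)}} - \frac{533}{w{\left(-55 \right)}} = \frac{704}{2 \cdot 66 + 2 \left(-7\right)} - \frac{533}{\frac{1}{58 - 55} \left(-2 - 55\right)} = \frac{704}{132 - 14} - \frac{533}{\frac{1}{3} \left(-57\right)} = \frac{704}{118} - \frac{533}{\frac{1}{3} \left(-57\right)} = 704 \cdot \frac{1}{118} - \frac{533}{-19} = \frac{352}{59} - - \frac{533}{19} = \frac{352}{59} + \frac{533}{19} = \frac{38135}{1121}$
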